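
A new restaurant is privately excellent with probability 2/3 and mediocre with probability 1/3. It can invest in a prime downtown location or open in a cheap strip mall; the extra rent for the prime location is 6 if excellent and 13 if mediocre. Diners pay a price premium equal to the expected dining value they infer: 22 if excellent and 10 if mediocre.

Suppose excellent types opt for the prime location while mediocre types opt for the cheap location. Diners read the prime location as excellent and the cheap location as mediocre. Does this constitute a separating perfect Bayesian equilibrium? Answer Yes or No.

Yes

Under these beliefs, the prime location earns price premium 22 and the cheap location earns price premium 10.
excellent: the prime location nets 22 − 6 = 16; the cheap location nets 10. excellent prefers the prime location.
mediocre: the prime location nets 22 − 13 = 9; the cheap location nets 10. mediocre prefers the cheap location.
Neither type deviates, so the separating profile is an equilibrium.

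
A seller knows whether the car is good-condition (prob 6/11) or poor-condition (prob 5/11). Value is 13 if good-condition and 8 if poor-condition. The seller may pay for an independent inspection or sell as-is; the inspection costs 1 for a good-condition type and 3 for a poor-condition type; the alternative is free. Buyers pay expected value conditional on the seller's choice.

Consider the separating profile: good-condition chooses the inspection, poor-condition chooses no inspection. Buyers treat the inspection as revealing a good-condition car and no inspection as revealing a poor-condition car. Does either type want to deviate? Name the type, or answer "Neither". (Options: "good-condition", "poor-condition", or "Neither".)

poor-condition

The inspection pays 13; no inspection pays 8.
good-condition: assigned the inspection, nets 13 − 1 = 12; deviating to no inspection nets 8.
poor-condition: assigned no inspection, nets 8; deviating to the inspection nets 13 − 3 = 10.
The poor-condition type gains 2 by deviating.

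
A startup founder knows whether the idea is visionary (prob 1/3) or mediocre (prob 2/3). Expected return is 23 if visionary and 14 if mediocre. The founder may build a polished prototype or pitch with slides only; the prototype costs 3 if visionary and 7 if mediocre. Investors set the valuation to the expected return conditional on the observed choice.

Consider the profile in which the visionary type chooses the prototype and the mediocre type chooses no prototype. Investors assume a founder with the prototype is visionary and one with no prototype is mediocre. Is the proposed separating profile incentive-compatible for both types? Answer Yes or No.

Under these beliefs, the prototype earns valuation 23 and no prototype earns valuation 14.
visionary: the prototype nets 23 − 3 = 20; no prototype nets 14. visionary prefers the prototype.
mediocre: the prototype nets 23 − 7 = 16; no prototype nets 14. mediocre would deviate to the prototype.
mediocre has a profitable deviation, so the profile is not an equilibrium.

No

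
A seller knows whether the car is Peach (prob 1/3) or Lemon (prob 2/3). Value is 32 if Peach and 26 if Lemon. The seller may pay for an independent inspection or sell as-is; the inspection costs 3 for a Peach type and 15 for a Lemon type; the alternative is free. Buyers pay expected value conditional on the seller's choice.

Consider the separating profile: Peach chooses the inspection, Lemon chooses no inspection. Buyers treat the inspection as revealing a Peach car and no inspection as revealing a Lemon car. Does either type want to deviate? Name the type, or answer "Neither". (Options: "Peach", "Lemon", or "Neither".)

Neither

The inspection pays 32; no inspection pays 26.
Peach: assigned the inspection, nets 32 − 3 = 29; deviating to no inspection nets 26.
Lemon: assigned no inspection, nets 26; deviating to the inspection nets 32 − 15 = 17.
Both types strictly prefer their assigned action; no profitable deviation.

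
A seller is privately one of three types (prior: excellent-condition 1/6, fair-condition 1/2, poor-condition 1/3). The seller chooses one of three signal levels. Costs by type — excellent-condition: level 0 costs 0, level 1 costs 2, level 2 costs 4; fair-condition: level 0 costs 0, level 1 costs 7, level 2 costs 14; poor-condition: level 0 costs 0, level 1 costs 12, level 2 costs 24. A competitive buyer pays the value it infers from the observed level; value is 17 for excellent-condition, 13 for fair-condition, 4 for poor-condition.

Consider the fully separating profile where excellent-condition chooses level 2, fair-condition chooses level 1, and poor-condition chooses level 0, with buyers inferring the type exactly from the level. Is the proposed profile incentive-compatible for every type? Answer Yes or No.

Separating prices: level 2 → 17, level 1 → 13, level 0 → 4.
excellent-condition (assigned level 2): level 0: 4 − 0 = 4; level 1: 13 − 2 = 11; level 2: 17 − 4 = 13. excellent-condition stays.
fair-condition (assigned level 1): level 0: 4 − 0 = 4; level 1: 13 − 7 = 6; level 2: 17 − 14 = 3. fair-condition stays.
poor-condition (assigned level 0): level 0: 4 − 0 = 4; level 1: 13 − 12 = 1; level 2: 17 − 24 = -7. poor-condition stays.
Every type prefers its assigned level; separation holds.

Yes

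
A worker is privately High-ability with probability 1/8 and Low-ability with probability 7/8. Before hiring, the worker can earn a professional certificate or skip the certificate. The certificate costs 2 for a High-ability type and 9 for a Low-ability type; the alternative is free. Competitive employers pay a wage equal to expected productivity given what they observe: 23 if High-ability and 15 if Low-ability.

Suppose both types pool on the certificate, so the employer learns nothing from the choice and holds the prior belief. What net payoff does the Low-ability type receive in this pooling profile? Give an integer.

7

Pooled wage = 1/8·23 + 7/8·15 = 16.
Low-ability pays cost 9 for the certificate, so net payoff = 16 − 9 = 7.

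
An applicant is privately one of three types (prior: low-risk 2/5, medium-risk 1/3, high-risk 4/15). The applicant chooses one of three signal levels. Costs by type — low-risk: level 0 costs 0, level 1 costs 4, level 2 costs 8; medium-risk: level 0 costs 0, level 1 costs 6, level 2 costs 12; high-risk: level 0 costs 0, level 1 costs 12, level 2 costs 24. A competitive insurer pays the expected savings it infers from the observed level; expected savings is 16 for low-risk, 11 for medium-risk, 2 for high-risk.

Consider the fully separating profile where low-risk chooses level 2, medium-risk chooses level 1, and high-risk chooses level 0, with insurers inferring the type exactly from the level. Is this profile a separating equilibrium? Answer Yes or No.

Separating rebates: level 2 → 16, level 1 → 11, level 0 → 2.
low-risk (assigned level 2): level 0: 2 − 0 = 2; level 1: 11 − 4 = 7; level 2: 16 − 8 = 8. low-risk stays.
medium-risk (assigned level 1): level 0: 2 − 0 = 2; level 1: 11 − 6 = 5; level 2: 16 − 12 = 4. medium-risk stays.
high-risk (assigned level 0): level 0: 2 − 0 = 2; level 1: 11 − 12 = -1; level 2: 16 − 24 = -8. high-risk stays.
Every type prefers its assigned level; separation holds.

Yes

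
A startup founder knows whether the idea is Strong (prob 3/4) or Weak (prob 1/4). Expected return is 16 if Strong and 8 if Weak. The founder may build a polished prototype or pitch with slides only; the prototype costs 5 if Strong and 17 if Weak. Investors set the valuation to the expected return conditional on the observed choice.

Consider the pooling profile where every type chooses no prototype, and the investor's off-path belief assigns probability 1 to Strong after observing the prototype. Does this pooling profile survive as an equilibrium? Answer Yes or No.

Yes

On path, the investor holds the prior and pays 3/4·16 + 1/4·8 = 14. Off path (the prototype), believing Strong, it pays 16.
Strong: no prototype nets 14; the prototype nets 16 − 5 = 11. Strong stays.
Weak: no prototype nets 14; the prototype nets 16 − 17 = -1. Weak stays.
No type deviates, so pooling is sustained.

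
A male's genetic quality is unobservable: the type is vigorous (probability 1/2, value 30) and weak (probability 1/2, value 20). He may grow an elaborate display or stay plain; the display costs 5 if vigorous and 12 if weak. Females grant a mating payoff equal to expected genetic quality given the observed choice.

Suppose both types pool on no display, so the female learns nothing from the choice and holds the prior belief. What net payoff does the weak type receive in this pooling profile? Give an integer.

25

Pooled mating payoff = 1/2·30 + 1/2·20 = 25.
weak pays no cost for no display, so net payoff = 25.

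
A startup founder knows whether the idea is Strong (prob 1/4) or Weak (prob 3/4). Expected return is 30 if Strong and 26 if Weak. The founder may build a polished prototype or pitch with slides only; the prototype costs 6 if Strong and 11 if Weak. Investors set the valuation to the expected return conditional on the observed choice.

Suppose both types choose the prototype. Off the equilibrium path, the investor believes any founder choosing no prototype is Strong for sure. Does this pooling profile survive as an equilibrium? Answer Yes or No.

No

On path, the investor holds the prior and pays 1/4·30 + 3/4·26 = 27. Off path (no prototype), believing Strong, it pays 30.
Strong: the prototype nets 27 − 6 = 21; no prototype nets 30. Strong would deviate.
Weak: the prototype nets 27 − 11 = 16; no prototype nets 30. Weak would deviate.
A type deviates, so pooling fails.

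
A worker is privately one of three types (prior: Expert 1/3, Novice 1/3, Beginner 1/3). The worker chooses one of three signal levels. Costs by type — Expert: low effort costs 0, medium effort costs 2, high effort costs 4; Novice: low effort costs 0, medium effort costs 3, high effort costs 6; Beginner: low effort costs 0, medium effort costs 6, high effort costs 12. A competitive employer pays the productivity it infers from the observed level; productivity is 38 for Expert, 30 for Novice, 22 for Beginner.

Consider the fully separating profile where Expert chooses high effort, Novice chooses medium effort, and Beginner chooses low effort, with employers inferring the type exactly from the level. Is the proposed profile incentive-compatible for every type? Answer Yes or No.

No

Separating wages: high effort → 38, medium effort → 30, low effort → 22.
Expert (assigned high effort): low effort: 22 − 0 = 22; medium effort: 30 − 2 = 28; high effort: 38 − 4 = 34. Expert stays.
Novice (assigned medium effort): low effort: 22 − 0 = 22; medium effort: 30 − 3 = 27; high effort: 38 − 6 = 32. Novice prefers high effort.
Beginner (assigned low effort): low effort: 22 − 0 = 22; medium effort: 30 − 6 = 24; high effort: 38 − 12 = 26. Beginner prefers high effort.
At least one type deviates; the separating profile fails.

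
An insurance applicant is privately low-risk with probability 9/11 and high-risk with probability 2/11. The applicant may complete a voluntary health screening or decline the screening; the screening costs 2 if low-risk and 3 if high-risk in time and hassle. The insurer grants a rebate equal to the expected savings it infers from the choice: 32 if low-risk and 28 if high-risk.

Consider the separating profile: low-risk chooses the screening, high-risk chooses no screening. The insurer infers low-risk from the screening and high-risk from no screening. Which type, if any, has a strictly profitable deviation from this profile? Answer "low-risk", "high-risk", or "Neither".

The screening pays 32; no screening pays 28.
low-risk: assigned the screening, nets 32 − 2 = 30; deviating to no screening nets 28.
high-risk: assigned no screening, nets 28; deviating to the screening nets 32 − 3 = 29.
The high-risk type gains 1 by deviating.

high-risk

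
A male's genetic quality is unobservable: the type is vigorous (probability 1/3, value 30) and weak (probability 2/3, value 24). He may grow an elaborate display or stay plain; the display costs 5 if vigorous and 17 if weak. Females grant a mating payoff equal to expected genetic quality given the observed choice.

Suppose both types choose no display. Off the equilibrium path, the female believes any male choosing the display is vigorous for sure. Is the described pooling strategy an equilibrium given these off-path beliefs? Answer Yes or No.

Yes

On path, the female holds the prior and pays 1/3·30 + 2/3·24 = 26. Off path (the display), believing vigorous, it pays 30.
vigorous: no display nets 26; the display nets 30 − 5 = 25. vigorous stays.
weak: no display nets 26; the display nets 30 − 17 = 13. weak stays.
No type deviates, so pooling is sustained.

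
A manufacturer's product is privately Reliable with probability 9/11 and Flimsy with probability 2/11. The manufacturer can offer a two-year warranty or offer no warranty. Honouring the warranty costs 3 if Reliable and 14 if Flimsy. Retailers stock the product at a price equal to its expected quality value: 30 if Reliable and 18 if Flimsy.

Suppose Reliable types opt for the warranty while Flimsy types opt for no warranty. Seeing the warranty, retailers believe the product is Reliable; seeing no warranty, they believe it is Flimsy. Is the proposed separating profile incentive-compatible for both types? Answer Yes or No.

Under these beliefs, the warranty earns price 30 and no warranty earns price 18.
Reliable: the warranty nets 30 − 3 = 27; no warranty nets 18. Reliable prefers the warranty.
Flimsy: the warranty nets 30 − 14 = 16; no warranty nets 18. Flimsy prefers no warranty.
Neither type deviates, so the separating profile is an equilibrium.

Yes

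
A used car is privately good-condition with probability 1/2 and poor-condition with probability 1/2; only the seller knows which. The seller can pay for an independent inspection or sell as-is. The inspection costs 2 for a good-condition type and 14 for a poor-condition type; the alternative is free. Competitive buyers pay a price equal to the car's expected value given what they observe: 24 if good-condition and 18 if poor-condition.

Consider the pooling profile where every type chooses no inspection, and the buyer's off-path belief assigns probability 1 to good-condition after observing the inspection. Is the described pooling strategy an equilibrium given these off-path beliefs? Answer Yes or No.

No

On path, the buyer holds the prior and pays 1/2·24 + 1/2·18 = 21. Off path (the inspection), believing good-condition, it pays 24.
good-condition: no inspection nets 21; the inspection nets 24 − 2 = 22. good-condition would deviate.
poor-condition: no inspection nets 21; the inspection nets 24 − 14 = 10. poor-condition stays.
A type deviates, so pooling fails.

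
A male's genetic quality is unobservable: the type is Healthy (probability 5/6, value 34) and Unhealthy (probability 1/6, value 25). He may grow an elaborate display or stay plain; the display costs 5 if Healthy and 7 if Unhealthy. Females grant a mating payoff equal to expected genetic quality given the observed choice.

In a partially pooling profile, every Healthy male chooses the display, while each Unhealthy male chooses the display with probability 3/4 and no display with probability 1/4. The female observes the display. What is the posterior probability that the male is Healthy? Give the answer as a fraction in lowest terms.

P(the display) = (5/6)·1 + (1/6)·(3/4) = 23/24.
By Bayes' rule, P(Healthy | the display) = (5/6) / (23/24) = 20/23.

20/23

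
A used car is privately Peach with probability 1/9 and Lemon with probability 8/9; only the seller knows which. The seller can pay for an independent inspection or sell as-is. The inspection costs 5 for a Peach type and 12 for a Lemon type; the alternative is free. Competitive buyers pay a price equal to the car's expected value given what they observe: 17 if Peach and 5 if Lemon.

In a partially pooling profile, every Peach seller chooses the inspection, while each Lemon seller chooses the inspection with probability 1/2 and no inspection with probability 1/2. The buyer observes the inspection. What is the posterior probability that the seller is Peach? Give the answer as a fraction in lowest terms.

P(the inspection) = (1/9)·1 + (8/9)·(1/2) = 5/9.
By Bayes' rule, P(Peach | the inspection) = (1/9) / (5/9) = 1/5.

1/5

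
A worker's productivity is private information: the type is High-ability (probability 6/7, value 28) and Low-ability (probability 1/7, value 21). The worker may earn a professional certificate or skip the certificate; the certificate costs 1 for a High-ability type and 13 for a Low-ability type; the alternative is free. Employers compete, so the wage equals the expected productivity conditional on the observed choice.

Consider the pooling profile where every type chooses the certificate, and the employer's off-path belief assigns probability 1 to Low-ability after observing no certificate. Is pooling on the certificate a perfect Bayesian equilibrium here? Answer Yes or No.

On path, the employer holds the prior and pays 6/7·28 + 1/7·21 = 27. Off path (no certificate), believing Low-ability, it pays 21.
High-ability: the certificate nets 27 − 1 = 26; no certificate nets 21. High-ability stays.
Low-ability: the certificate nets 27 − 13 = 14; no certificate nets 21. Low-ability would deviate.
A type deviates, so pooling fails.

No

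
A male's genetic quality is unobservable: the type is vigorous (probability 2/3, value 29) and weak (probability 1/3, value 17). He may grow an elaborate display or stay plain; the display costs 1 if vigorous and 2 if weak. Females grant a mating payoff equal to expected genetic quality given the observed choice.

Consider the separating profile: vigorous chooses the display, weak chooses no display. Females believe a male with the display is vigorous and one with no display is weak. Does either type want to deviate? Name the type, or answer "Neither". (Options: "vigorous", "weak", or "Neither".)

The display pays 29; no display pays 17.
vigorous: assigned the display, nets 29 − 1 = 28; deviating to no display nets 17.
weak: assigned no display, nets 17; deviating to the display nets 29 − 2 = 27.
The weak type gains 10 by deviating.

weak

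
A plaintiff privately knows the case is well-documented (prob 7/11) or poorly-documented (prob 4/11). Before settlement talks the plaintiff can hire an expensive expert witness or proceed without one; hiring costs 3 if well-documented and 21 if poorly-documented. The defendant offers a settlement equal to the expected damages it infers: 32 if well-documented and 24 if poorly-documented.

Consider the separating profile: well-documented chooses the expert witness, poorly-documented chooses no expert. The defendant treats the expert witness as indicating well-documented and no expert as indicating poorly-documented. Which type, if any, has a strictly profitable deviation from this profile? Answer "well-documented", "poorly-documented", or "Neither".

Neither

The expert witness pays 32; no expert pays 24.
well-documented: assigned the expert witness, nets 32 − 3 = 29; deviating to no expert nets 24.
poorly-documented: assigned no expert, nets 24; deviating to the expert witness nets 32 − 21 = 11.
Both types strictly prefer their assigned action; no profitable deviation.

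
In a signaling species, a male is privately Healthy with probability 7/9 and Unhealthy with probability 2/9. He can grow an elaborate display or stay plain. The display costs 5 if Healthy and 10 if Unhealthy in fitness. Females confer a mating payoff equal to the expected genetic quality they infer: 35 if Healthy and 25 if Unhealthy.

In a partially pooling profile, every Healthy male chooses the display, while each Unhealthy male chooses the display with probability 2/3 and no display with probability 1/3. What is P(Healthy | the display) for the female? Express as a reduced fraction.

21/25

P(the display) = (7/9)·1 + (2/9)·(2/3) = 25/27.
By Bayes' rule, P(Healthy | the display) = (7/9) / (25/27) = 21/25.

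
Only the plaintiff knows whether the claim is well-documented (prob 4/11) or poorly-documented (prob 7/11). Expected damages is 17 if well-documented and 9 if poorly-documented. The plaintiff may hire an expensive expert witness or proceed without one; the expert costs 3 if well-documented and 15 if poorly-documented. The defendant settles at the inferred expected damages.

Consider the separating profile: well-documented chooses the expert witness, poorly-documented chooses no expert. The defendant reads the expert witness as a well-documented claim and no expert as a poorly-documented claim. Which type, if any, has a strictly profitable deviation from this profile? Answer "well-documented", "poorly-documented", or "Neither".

Neither

The expert witness pays 17; no expert pays 9.
well-documented: assigned the expert witness, nets 17 − 3 = 14; deviating to no expert nets 9.
poorly-documented: assigned no expert, nets 9; deviating to the expert witness nets 17 − 15 = 2.
Both types strictly prefer their assigned action; no profitable deviation.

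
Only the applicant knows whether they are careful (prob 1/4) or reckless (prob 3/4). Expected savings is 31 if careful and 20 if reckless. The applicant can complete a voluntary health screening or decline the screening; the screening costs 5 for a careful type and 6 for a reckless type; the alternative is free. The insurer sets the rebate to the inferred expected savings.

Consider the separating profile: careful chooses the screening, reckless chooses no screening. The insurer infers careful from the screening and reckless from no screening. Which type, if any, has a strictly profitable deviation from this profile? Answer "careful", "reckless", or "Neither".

The screening pays 31; no screening pays 20.
careful: assigned the screening, nets 31 − 5 = 26; deviating to no screening nets 20.
reckless: assigned no screening, nets 20; deviating to the screening nets 31 − 6 = 25.
The reckless type gains 5 by deviating.

reckless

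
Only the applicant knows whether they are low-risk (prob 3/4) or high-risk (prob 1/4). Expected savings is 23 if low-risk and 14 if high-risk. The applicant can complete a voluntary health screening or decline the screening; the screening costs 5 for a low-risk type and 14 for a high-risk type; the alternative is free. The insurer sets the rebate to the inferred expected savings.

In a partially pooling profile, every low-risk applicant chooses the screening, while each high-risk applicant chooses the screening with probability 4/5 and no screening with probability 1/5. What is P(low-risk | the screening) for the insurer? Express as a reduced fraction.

15/19

P(the screening) = (3/4)·1 + (1/4)·(4/5) = 19/20.
By Bayes' rule, P(low-risk | the screening) = (3/4) / (19/20) = 15/19.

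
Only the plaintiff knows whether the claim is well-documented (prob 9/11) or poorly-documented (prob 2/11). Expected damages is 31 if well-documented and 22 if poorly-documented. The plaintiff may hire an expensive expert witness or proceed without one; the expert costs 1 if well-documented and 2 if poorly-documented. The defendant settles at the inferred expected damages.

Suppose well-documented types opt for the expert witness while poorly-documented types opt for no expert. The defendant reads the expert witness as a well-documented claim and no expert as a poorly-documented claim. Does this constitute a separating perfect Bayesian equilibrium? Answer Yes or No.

No

Under these beliefs, the expert witness earns settlement 31 and no expert earns settlement 22.
well-documented: the expert witness nets 31 − 1 = 30; no expert nets 22. well-documented prefers the expert witness.
poorly-documented: the expert witness nets 31 − 2 = 29; no expert nets 22. poorly-documented would deviate to the expert witness.
poorly-documented has a profitable deviation, so the profile is not an equilibrium.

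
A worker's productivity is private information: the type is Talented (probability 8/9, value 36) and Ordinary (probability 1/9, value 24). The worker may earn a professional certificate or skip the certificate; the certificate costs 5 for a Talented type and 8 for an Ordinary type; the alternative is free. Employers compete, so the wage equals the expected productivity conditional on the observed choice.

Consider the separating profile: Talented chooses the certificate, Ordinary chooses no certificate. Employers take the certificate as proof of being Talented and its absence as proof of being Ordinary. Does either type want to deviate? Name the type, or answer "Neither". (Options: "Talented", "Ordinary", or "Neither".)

Ordinary

The certificate pays 36; no certificate pays 24.
Talented: assigned the certificate, nets 36 − 5 = 31; deviating to no certificate nets 24.
Ordinary: assigned no certificate, nets 24; deviating to the certificate nets 36 − 8 = 28.
The Ordinary type gains 4 by deviating.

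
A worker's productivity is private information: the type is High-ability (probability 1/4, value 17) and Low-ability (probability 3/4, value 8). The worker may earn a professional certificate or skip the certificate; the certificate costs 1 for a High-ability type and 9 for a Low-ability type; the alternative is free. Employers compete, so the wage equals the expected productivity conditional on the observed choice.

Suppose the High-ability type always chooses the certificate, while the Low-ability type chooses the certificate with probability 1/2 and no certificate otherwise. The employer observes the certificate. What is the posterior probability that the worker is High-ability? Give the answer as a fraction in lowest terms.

2/5

P(the certificate) = (1/4)·1 + (3/4)·(1/2) = 5/8.
By Bayes' rule, P(High-ability | the certificate) = (1/4) / (5/8) = 2/5.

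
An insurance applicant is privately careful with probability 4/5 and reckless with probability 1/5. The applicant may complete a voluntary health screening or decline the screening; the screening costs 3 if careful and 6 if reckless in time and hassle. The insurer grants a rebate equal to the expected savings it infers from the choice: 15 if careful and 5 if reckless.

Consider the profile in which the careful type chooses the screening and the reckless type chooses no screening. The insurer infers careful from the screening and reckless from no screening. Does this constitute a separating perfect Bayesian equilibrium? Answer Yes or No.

Under these beliefs, the screening earns rebate 15 and no screening earns rebate 5.
careful: the screening nets 15 − 3 = 12; no screening nets 5. careful prefers the screening.
reckless: the screening nets 15 − 6 = 9; no screening nets 5. reckless would deviate to the screening.
reckless has a profitable deviation, so the profile is not an equilibrium.

No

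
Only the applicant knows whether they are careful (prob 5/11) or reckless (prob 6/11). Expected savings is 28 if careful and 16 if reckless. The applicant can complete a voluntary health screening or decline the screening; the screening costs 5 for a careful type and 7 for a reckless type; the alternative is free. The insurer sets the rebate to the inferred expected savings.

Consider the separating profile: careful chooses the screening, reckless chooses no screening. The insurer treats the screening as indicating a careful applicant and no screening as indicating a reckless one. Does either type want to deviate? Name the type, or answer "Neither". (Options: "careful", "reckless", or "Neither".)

reckless

The screening pays 28; no screening pays 16.
careful: assigned the screening, nets 28 − 5 = 23; deviating to no screening nets 16.
reckless: assigned no screening, nets 16; deviating to the screening nets 28 − 7 = 21.
The reckless type gains 5 by deviating.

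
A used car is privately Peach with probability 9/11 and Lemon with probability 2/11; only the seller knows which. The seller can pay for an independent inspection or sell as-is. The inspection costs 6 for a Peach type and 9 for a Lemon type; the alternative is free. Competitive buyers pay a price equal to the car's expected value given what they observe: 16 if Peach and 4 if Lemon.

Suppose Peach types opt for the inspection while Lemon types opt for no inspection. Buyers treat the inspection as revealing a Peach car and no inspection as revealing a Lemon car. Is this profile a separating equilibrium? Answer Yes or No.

Under these beliefs, the inspection earns price 16 and no inspection earns price 4.
Peach: the inspection nets 16 − 6 = 10; no inspection nets 4. Peach prefers the inspection.
Lemon: the inspection nets 16 − 9 = 7; no inspection nets 4. Lemon would deviate to the inspection.
Lemon has a profitable deviation, so the profile is not an equilibrium.

No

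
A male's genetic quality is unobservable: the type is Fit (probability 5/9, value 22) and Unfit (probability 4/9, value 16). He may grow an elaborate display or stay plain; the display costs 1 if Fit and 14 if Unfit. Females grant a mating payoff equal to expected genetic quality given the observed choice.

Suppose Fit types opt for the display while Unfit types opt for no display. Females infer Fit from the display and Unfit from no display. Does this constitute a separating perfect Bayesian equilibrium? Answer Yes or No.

Under these beliefs, the display earns mating payoff 22 and no display earns mating payoff 16.
Fit: the display nets 22 − 1 = 21; no display nets 16. Fit prefers the display.
Unfit: the display nets 22 − 14 = 8; no display nets 16. Unfit prefers no display.
Neither type deviates, so the separating profile is an equilibrium.

Yes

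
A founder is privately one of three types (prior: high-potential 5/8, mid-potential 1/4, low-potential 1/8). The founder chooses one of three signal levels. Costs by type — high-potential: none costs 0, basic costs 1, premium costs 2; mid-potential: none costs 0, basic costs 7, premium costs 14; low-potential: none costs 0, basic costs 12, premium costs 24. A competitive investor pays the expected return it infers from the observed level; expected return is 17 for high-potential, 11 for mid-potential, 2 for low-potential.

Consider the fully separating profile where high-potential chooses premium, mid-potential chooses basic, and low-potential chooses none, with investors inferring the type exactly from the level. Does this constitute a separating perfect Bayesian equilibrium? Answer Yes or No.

Yes

Separating valuations: premium → 17, basic → 11, none → 2.
high-potential (assigned premium): none: 2 − 0 = 2; basic: 11 − 1 = 10; premium: 17 − 2 = 15. high-potential stays.
mid-potential (assigned basic): none: 2 − 0 = 2; basic: 11 − 7 = 4; premium: 17 − 14 = 3. mid-potential stays.
low-potential (assigned none): none: 2 − 0 = 2; basic: 11 − 12 = -1; premium: 17 − 24 = -7. low-potential stays.
Every type prefers its assigned level; separation holds.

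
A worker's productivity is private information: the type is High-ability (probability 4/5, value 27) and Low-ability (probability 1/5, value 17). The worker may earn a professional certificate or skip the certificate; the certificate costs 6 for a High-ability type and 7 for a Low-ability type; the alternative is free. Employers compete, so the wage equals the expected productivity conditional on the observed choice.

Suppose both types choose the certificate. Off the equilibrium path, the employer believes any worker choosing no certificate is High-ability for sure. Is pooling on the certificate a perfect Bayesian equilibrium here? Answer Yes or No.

On path, the employer holds the prior and pays 4/5·27 + 1/5·17 = 25. Off path (no certificate), believing High-ability, it pays 27.
High-ability: the certificate nets 25 − 6 = 19; no certificate nets 27. High-ability would deviate.
Low-ability: the certificate nets 25 − 7 = 18; no certificate nets 27. Low-ability would deviate.
A type deviates, so pooling fails.

No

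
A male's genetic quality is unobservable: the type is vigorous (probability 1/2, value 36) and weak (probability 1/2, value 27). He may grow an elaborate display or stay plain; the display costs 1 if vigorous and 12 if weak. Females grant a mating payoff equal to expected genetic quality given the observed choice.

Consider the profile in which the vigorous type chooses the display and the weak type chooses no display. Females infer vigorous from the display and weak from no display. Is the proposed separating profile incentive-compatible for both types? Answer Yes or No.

Under these beliefs, the display earns mating payoff 36 and no display earns mating payoff 27.
vigorous: the display nets 36 − 1 = 35; no display nets 27. vigorous prefers the display.
weak: the display nets 36 − 12 = 24; no display nets 27. weak prefers no display.
Neither type deviates, so the separating profile is an equilibrium.

Yes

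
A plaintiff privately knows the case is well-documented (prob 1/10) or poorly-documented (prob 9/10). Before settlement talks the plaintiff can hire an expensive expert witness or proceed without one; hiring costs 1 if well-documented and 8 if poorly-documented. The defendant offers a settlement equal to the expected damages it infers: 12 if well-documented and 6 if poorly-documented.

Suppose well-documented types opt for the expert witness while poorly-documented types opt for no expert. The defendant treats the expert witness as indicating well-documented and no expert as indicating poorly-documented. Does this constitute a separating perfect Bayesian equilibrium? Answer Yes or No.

Under these beliefs, the expert witness earns settlement 12 and no expert earns settlement 6.
well-documented: the expert witness nets 12 − 1 = 11; no expert nets 6. well-documented prefers the expert witness.
poorly-documented: the expert witness nets 12 − 8 = 4; no expert nets 6. poorly-documented prefers no expert.
Neither type deviates, so the separating profile is an equilibrium.

Yes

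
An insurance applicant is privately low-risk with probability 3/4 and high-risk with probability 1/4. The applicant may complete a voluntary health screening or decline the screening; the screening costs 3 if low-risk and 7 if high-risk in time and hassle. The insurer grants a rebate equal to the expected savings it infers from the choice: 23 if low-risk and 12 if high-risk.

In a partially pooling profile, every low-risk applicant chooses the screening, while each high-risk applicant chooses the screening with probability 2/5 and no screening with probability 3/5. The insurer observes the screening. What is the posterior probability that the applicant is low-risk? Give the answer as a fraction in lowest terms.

15/17

P(the screening) = (3/4)·1 + (1/4)·(2/5) = 17/20.
By Bayes' rule, P(low-risk | the screening) = (3/4) / (17/20) = 15/17.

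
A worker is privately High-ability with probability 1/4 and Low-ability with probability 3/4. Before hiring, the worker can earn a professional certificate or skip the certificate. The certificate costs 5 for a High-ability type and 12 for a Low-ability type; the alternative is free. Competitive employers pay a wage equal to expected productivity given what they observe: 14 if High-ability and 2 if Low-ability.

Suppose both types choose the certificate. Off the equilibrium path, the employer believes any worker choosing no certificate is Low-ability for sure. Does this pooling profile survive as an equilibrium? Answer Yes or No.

No

On path, the employer holds the prior and pays 1/4·14 + 3/4·2 = 5. Off path (no certificate), believing Low-ability, it pays 2.
High-ability: the certificate nets 5 − 5 = 0; no certificate nets 2. High-ability would deviate.
Low-ability: the certificate nets 5 − 12 = -7; no certificate nets 2. Low-ability would deviate.
A type deviates, so pooling fails.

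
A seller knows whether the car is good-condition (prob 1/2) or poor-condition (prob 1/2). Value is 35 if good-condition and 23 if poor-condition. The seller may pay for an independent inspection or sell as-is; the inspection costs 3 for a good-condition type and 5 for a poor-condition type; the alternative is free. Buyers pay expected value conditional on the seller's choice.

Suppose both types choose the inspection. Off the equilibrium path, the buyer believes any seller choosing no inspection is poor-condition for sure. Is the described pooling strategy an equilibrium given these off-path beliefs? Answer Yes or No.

On path, the buyer holds the prior and pays 1/2·35 + 1/2·23 = 29. Off path (no inspection), believing poor-condition, it pays 23.
good-condition: the inspection nets 29 − 3 = 26; no inspection nets 23. good-condition stays.
poor-condition: the inspection nets 29 − 5 = 24; no inspection nets 23. poor-condition stays.
No type deviates, so pooling is sustained.

Yes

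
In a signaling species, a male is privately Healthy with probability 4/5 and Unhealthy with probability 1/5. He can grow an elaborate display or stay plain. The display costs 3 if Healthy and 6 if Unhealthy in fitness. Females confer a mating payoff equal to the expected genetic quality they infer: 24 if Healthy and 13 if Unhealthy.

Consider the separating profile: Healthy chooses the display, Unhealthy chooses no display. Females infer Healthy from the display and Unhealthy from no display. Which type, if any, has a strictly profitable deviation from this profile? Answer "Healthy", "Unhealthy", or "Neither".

The display pays 24; no display pays 13.
Healthy: assigned the display, nets 24 − 3 = 21; deviating to no display nets 13.
Unhealthy: assigned no display, nets 13; deviating to the display nets 24 − 6 = 18.
The Unhealthy type gains 5 by deviating.

Unhealthy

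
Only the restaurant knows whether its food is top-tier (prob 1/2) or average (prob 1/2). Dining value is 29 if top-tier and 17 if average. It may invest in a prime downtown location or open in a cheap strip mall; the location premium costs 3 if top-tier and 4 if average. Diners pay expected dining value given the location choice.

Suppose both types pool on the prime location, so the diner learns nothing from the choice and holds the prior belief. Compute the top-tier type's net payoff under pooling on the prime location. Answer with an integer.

Pooled price premium = 1/2·29 + 1/2·17 = 23.
top-tier pays cost 3 for the prime location, so net payoff = 23 − 3 = 20.

20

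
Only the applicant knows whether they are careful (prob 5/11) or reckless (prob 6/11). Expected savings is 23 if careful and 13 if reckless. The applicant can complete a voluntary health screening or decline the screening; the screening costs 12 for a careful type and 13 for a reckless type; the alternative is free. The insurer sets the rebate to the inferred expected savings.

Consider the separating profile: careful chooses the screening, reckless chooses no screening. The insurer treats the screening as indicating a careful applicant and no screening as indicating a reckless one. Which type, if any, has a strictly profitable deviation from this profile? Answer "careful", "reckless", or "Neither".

The screening pays 23; no screening pays 13.
careful: assigned the screening, nets 23 − 12 = 11; deviating to no screening nets 13.
reckless: assigned no screening, nets 13; deviating to the screening nets 23 − 13 = 10.
The careful type gains 2 by deviating.

careful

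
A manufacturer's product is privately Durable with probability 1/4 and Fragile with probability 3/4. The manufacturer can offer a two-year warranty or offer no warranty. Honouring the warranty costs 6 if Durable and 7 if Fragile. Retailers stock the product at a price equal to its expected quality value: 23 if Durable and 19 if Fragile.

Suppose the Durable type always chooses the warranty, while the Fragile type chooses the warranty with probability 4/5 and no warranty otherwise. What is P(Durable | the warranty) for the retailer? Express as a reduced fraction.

P(the warranty) = (1/4)·1 + (3/4)·(4/5) = 17/20.
By Bayes' rule, P(Durable | the warranty) = (1/4) / (17/20) = 5/17.

5/17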